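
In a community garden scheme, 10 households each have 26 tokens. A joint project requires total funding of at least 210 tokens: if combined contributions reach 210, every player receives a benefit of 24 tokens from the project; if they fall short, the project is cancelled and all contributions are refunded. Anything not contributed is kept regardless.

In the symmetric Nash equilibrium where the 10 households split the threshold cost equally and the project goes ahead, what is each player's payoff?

Equal share of the threshold: 210/10 = 21.
At this profile no one gains by cutting their contribution: any cut drops the total below 210, the project is cancelled, contributions are refunded, and the deviator ends with 26, which is less than 26 − 21 + 24 = 29. Contributing more than 21 just wastes the excess. So contributing exactly 21 is a best response.
Each player's payoff: 26 − 21 + 24 = 29.

29 tokens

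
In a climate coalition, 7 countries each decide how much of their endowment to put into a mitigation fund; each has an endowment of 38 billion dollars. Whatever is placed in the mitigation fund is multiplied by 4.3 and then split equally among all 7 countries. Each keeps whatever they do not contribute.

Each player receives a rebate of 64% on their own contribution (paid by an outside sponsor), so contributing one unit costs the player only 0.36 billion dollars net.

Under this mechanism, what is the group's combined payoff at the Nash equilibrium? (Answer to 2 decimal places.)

1314.04 billion dollars

With the mechanism, a contributed unit returns (4.3/7) / 0.36 = 1.7063 per unit of net cost to the contributor — now above 1 — so contributing fully is weakly dominant for every player.
At the Nash equilibrium everyone contributes 38. Group total payoff = 7 × (38 × 0.64 + 4.3 × 38) = 1314.04.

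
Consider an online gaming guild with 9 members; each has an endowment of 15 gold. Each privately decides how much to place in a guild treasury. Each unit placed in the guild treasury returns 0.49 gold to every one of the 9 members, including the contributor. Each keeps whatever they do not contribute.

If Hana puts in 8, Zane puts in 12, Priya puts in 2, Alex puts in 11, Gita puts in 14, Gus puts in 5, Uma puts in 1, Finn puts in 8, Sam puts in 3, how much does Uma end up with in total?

Total contributed: 8 + 12 + 2 + 11 + 14 + 5 + 1 + 8 + 3 = 64.
Each receives 0.49 × 64 = 31.36 from the guild treasury.
Uma keeps 15 − 1 = 14, so Uma's payoff is 14 + 31.36 = 45.36.

45.36 gold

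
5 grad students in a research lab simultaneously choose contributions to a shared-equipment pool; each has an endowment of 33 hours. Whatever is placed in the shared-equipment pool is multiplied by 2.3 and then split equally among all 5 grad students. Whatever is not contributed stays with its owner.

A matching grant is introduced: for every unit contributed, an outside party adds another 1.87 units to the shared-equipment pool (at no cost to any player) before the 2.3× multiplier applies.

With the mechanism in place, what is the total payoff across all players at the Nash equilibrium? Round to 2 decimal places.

1089.17 hours

With the mechanism, a contributed unit returns 2.3 × 2.87 / 5 = 1.3202 per unit of net cost to the contributor — now above 1 — so contributing fully is weakly dominant for every player.
So the Nash equilibrium is full contribution by all 5; the group earns 2.3 × 2.87 × 165 = 1089.17.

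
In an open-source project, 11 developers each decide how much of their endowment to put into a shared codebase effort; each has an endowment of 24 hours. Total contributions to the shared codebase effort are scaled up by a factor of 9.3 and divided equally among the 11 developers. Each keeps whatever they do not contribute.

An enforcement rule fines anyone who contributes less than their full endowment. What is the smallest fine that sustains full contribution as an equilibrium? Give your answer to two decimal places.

Given the others contribute fully, the best deviation is to contribute 0 (any partial contribution still incurs the fine and gives up units whose private return 0.8455 is below 1).
Deviating from 24 to 0 saves 24 hours but forfeits the deviator's share of the drop in the shared codebase effort: 9.3/11 × 24 = 20.29.
So the deviation gain is 24 − 20.29 = 3.71, and the fine must be at least 3.71 hours to wipe it out.

3.71 hours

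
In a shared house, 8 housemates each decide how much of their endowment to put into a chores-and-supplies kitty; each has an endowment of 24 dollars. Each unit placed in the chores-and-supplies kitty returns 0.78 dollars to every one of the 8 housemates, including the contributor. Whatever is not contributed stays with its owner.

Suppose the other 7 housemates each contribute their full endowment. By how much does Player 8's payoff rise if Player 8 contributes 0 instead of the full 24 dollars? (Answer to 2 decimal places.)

5.28 dollars

Switching from a contribution of 24 to 0 lets Player 8 keep an extra 24 dollars, but lowers the chores-and-supplies kitty by 24, which costs Player 8 their own share of that drop: 0.78 × 24 = 18.72.
Net gain = 24 − 18.72 = 5.28. The private return per contributed unit (0.78) is below 1, so free-riding is indeed the best response regardless of what the others do.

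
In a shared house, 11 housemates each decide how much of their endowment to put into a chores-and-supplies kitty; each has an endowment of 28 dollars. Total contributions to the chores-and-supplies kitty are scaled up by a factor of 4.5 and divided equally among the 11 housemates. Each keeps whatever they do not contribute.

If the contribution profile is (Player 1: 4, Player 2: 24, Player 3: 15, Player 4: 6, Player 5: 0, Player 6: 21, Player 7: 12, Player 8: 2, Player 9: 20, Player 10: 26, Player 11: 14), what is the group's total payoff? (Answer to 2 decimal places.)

812.00 dollars

Total contributed: 4 + 24 + 15 + 6 + 0 + 21 + 12 + 2 + 20 + 26 + 14 = 144; total kept: 11 × 28 − 144 = 164.
The chores-and-supplies kitty pays out 4.5 × 144 = 648.00 in aggregate.
Group total = 164 + 648.00 = 812.00.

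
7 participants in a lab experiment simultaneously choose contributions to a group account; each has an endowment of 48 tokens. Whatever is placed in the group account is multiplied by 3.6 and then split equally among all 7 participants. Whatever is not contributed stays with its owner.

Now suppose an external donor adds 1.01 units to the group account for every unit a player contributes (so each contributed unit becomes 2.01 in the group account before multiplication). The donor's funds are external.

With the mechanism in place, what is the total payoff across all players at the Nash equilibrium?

With the mechanism, a contributed unit returns 3.6 × 2.01 / 7 = 1.0337 per unit of net cost to the contributor — now above 1 — so contributing fully is weakly dominant for every player.
So the Nash equilibrium is full contribution by all 7; the group earns 3.6 × 2.01 × 336 = 2431.30.

2431.30 tokens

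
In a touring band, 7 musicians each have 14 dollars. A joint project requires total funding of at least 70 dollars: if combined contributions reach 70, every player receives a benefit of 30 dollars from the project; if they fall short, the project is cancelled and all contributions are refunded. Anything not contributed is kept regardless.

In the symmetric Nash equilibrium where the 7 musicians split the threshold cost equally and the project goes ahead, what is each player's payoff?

Equal share of the threshold: 70/7 = 10.
At this profile no one gains by cutting their contribution: any cut drops the total below 70, the project is cancelled, contributions are refunded, and the deviator ends with 14, which is less than 14 − 10 + 30 = 34. Contributing more than 10 just wastes the excess. So contributing exactly 10 is a best response.
Each player's payoff: 14 − 10 + 30 = 34.

34 dollars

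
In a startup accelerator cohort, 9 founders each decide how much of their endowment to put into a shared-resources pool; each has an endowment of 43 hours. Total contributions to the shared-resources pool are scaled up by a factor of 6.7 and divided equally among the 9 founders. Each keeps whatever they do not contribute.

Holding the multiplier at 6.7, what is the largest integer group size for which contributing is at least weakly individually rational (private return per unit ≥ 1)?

6

Private return per unit is 6.7/(group size), which is ≥ 1 whenever the group size is ≤ 6.7.
The largest such integer is 6.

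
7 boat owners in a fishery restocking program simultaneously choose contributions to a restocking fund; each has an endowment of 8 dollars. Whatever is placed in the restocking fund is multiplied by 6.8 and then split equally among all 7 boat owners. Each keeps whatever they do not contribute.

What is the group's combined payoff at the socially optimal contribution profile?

380.80 dollars

Each contributed unit returns 6.800 to the group as a whole (0.9714 to each of 7 players), which exceeds 1, so the social optimum is full contribution: group total = 6.800 × 56 = 380.80.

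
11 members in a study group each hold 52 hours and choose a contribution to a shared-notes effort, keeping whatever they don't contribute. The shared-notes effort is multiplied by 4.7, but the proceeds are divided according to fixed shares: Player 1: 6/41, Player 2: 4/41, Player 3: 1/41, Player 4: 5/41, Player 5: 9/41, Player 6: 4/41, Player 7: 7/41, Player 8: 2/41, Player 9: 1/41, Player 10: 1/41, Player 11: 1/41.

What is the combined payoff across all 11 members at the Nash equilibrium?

764.40 hours

Player j's private return per contributed unit is 4.7 × (j's share). Contributing is weakly dominant for j when that share is at least 1/4.7 = 0.2128, and contributing 0 is dominant otherwise.
Player 5 alone (share 9/41) is above the threshold, contributing 52; the remaining 10 contribute 0. Total contributed: 52.
The shared-notes effort pays out 4.7 × 52 = 244.40 in total (split across the unequal shares, but the aggregate is all that matters for the group sum).
The 10 free-riders keep 52 each, adding 520. Group total = 520 + 244.40 = 764.40.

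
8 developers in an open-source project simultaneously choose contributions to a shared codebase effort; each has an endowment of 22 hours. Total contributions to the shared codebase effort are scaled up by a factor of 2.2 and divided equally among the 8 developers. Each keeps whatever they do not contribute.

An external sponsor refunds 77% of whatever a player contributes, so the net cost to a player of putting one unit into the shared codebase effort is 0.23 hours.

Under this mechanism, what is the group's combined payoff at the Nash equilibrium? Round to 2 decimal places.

522.72 hours

The effective private return per unit is now (2.2/8) / 0.23 = 1.1957 > 1, so every player's dominant strategy flips to full contribution.
At the Nash equilibrium everyone contributes 22. Group total payoff = 8 × (22 × 0.77 + 2.2 × 22) = 522.72.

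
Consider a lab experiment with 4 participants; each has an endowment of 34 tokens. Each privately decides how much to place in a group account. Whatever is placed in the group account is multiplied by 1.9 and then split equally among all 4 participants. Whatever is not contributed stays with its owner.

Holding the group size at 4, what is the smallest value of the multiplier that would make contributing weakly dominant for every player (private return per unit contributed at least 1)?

4

A contributed unit returns (multiplier)/4 to its contributor.
This reaches 1 exactly when the multiplier is 4.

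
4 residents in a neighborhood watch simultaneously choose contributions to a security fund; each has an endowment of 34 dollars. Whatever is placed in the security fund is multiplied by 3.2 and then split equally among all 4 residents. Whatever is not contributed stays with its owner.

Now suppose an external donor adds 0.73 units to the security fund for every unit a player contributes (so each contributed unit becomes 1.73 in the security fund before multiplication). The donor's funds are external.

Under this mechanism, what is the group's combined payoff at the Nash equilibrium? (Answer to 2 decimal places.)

752.90 dollars

With the mechanism, a contributed unit returns 3.2 × 1.73 / 4 = 1.3840 per unit of net cost to the contributor — now above 1 — so contributing fully is weakly dominant for every player.
At the Nash equilibrium everyone contributes 34. Group total payoff = 3.2 × 1.73 × 136 = 752.90.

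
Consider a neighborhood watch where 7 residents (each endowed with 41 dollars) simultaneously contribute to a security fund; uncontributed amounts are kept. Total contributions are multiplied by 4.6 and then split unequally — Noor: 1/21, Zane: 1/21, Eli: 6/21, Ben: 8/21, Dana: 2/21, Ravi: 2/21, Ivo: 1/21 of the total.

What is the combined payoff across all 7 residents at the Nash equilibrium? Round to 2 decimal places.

A player with share s gets back 4.6·s per unit contributed, so full contribution is dominant for anyone with s > 1/4.6 = 0.2174 and zero contribution is dominant for anyone below.
The shares above 0.2174 belong to Eli and Ben, contributing 41 each; the remaining 5 contribute 0. Total contributed: 82.
The security fund pays out 4.6 × 82 = 377.20 in total (split across the unequal shares, but the aggregate is all that matters for the group sum).
The 5 free-riders keep 41 each, adding 205. Group total = 205 + 377.20 = 582.20.

582.20 dollars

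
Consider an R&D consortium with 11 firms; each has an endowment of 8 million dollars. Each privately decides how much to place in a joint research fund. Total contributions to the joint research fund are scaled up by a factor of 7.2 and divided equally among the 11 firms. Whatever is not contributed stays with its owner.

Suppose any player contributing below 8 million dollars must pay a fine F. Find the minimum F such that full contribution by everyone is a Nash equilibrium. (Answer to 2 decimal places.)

Given the others contribute fully, the best deviation is to contribute 0 (any partial contribution still incurs the fine and gives up units whose private return 0.6545 is below 1).
Deviating from 8 to 0 saves 8 million dollars but forfeits the deviator's share of the drop in the joint research fund: 7.2/11 × 8 = 5.24.
So the deviation gain is 8 − 5.24 = 2.76, and the fine must be at least 2.76 million dollars to wipe it out.

2.76 million dollars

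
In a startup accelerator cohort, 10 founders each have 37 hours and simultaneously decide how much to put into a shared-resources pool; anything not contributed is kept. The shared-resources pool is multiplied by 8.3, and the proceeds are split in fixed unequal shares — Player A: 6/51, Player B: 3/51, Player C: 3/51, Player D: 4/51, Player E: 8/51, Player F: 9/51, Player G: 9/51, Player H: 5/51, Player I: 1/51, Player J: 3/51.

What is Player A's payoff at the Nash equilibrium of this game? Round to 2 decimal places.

145.39 hours

Each unit j contributes comes back to j as 8.3 × (j's share), so j prefers to contribute only if that share exceeds 1/8.3 = 0.1205; otherwise keeping the unit dominates.
Player E, Player F and Player G clear that bar, contributing 37 each; the remaining 7 contribute 0. Total contributed: 111.
Player A keeps 37 and receives 8.3 × 111 × 6/51 = 108.39 from the shared-resources pool, for a payoff of 145.39.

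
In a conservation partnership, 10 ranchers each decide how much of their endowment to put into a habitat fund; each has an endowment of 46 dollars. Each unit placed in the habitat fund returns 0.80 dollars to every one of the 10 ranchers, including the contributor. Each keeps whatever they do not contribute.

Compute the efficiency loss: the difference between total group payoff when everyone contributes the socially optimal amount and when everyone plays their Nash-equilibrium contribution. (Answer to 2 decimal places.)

The private return per contributed unit is 0.80 < 1, so contributing 0 is dominant for every player. At the Nash equilibrium everyone keeps their 46, and the group total is 10 × 46 = 460.
Each contributed unit returns 8.000 to the group as a whole (0.80 to each of 10 players), which exceeds 1, so the social optimum is full contribution: group total = 8.000 × 460 = 3680.00.
Efficiency loss = 3680.00 − 460 = 3220.00.

3220.00 dollars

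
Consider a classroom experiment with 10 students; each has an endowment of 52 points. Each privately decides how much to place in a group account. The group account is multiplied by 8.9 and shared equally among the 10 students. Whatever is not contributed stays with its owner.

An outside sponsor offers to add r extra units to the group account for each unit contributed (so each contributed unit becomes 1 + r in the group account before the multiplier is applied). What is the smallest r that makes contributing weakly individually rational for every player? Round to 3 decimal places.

0.124

With matching at rate r, one contributed unit becomes (1 + r) in the group account and returns 8.9 × (1 + r) / 10 to the contributor.
Setting this equal to 1: 1 + r = 10/8.9 = 1.1236.
So the minimum matching rate is r = 1.1236 − 1 = 0.124.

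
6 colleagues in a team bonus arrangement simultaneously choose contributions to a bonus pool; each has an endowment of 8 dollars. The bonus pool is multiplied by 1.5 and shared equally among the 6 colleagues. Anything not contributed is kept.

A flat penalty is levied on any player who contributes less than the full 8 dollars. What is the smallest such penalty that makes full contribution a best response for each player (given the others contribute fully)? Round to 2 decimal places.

6.00 dollars

Given the others contribute fully, the best deviation is to contribute 0 (any partial contribution still incurs the fine and gives up units whose private return 0.2500 is below 1).
Deviating from 8 to 0 saves 8 dollars but forfeits the deviator's share of the drop in the bonus pool: 1.5/6 × 8 = 2.00.
So the deviation gain is 8 − 2.00 = 6.00, and the fine must be at least 6.00 dollars to wipe it out.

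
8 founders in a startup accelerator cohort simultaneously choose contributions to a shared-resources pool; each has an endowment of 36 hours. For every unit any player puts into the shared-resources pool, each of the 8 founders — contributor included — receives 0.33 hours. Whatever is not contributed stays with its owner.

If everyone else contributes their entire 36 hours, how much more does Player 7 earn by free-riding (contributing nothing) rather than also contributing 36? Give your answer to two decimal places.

24.12 hours

Switching from a contribution of 36 to 0 lets Player 7 keep an extra 36 hours, but lowers the shared-resources pool by 36, which costs Player 7 their own share of that drop: 0.33 × 36 = 11.88.
Net gain = 36 − 11.88 = 24.12. The private return per contributed unit (0.33) is below 1, so free-riding is indeed the best response regardless of what the others do.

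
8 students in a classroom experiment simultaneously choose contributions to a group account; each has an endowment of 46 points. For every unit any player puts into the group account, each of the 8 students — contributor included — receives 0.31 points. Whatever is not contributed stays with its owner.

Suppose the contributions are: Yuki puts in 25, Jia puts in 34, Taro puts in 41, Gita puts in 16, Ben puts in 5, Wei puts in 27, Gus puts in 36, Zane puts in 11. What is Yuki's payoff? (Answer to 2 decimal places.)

81.45 points

Total contributed: 25 + 34 + 41 + 16 + 5 + 27 + 36 + 11 = 195.
Each receives 0.31 × 195 = 60.45 from the group account.
Yuki keeps 46 − 25 = 21, so Yuki's payoff is 21 + 60.45 = 81.45.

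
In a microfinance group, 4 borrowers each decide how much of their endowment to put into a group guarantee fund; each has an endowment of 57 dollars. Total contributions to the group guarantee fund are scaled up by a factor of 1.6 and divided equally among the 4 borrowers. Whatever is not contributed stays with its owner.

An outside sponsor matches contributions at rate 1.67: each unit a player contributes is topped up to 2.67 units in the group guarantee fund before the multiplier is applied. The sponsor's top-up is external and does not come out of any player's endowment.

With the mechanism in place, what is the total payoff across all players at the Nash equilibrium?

974.02 dollars

With the mechanism, a contributed unit returns 1.6 × 2.67 / 4 = 1.0680 per unit of net cost to the contributor — now above 1 — so contributing fully is weakly dominant for every player.
At the Nash equilibrium everyone contributes 57. Group total payoff = 1.6 × 2.67 × 228 = 974.02.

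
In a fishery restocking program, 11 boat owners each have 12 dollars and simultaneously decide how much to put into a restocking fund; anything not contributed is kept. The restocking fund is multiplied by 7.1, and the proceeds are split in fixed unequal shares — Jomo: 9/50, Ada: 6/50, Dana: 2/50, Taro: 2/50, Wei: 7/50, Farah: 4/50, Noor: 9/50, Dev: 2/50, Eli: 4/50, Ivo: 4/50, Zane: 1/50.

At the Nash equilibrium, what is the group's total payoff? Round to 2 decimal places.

For player j, contributing a unit is worthwhile iff 7.1 × (j's share) ≥ 1, i.e. iff j's share is at least 0.1408.
Jomo and Noor are above the threshold, contributing 12 each; the remaining 9 contribute 0. Total contributed: 24.
The restocking fund pays out 7.1 × 24 = 170.40 in total (split across the unequal shares, but the aggregate is all that matters for the group sum).
The 9 free-riders keep 12 each, adding 108. Group total = 108 + 170.40 = 278.40.

278.40 dollars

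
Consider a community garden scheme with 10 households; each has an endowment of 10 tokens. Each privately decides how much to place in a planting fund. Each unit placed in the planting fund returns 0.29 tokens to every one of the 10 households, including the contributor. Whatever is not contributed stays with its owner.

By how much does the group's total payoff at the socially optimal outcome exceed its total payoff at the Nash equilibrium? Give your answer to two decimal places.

190.00 tokens

The private return per contributed unit is 0.29 < 1, so contributing 0 is dominant for every player. At the Nash equilibrium everyone keeps their 10, and the group total is 10 × 10 = 100.
Each contributed unit returns 2.900 to the group as a whole (0.29 to each of 10 players), which exceeds 1, so the social optimum is full contribution: group total = 2.900 × 100 = 290.00.
Efficiency loss = 290.00 − 100 = 190.00.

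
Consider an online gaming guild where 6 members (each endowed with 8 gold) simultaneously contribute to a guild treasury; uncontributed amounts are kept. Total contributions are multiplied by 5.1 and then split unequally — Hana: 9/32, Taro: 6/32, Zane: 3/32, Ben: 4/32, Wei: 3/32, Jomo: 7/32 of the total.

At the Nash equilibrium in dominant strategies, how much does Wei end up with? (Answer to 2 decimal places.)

A player with share s gets back 5.1·s per unit contributed, so full contribution is dominant for anyone with s > 1/5.1 = 0.1961 and zero contribution is dominant for anyone below.
Hana and Jomo clear that bar, contributing 8 each; the remaining 4 contribute 0. Total contributed: 16.
Wei keeps 8 and receives 5.1 × 16 × 3/32 = 7.65 from the guild treasury, for a payoff of 15.65.

15.65 gold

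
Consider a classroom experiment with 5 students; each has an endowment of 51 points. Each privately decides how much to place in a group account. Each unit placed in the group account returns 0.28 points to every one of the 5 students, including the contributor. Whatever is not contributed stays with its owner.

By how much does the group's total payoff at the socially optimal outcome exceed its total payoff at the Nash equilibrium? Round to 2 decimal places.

102.00 points

The private return per contributed unit is 0.28 < 1, so contributing 0 is dominant for every player. At the Nash equilibrium everyone keeps their 51, and the group total is 5 × 51 = 255.
Each contributed unit returns 1.400 to the group as a whole (0.28 to each of 5 players), which exceeds 1, so the social optimum is full contribution: group total = 1.400 × 255 = 357.00.
Efficiency loss = 357.00 − 255 = 102.00.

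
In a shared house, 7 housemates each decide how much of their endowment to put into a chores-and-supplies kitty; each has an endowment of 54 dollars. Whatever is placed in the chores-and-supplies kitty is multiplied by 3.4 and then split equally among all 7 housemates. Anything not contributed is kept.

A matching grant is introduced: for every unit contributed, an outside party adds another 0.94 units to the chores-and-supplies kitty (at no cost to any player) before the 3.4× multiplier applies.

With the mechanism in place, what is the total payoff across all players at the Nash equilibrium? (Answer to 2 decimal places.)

378.00 dollars

Even with the mechanism, each unit contributed returns only 3.4 × 1.94 / 7 = 0.9423 per unit of net cost, so contributing nothing is still dominant.
Everyone keeps their endowment and the group total is 7 × 54 = 378.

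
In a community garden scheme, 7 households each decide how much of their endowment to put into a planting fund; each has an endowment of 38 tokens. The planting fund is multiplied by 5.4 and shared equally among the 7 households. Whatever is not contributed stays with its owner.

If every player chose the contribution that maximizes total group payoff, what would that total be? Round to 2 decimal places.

1436.40 tokens

Each contributed unit returns 5.400 to the group as a whole (0.7714 to each of 7 players), which exceeds 1, so the social optimum is full contribution: group total = 5.400 × 266 = 1436.40.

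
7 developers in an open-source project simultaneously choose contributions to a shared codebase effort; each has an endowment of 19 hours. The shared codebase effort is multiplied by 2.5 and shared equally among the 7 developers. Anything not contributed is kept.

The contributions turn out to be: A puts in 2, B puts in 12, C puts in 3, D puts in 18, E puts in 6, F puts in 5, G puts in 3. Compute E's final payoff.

Total contributed: 2 + 12 + 3 + 18 + 6 + 5 + 3 = 49.
Each receives 2.5 × 49 / 7 = 17.50 from the shared codebase effort.
E keeps 19 − 6 = 13, so E's payoff is 13 + 17.50 = 30.50.

30.50 hours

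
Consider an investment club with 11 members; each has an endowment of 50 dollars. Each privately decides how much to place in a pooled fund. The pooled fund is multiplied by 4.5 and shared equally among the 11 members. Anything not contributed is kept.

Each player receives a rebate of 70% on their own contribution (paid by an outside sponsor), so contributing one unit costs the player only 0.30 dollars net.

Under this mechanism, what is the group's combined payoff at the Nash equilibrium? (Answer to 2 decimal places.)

With the mechanism, a contributed unit returns (4.5/11) / 0.30 = 1.3636 per unit of net cost to the contributor — now above 1 — so contributing fully is weakly dominant for every player.
At the Nash equilibrium everyone contributes 50. Group total payoff = 11 × (50 × 0.70 + 4.5 × 50) = 2860.00.

2860.00 dollars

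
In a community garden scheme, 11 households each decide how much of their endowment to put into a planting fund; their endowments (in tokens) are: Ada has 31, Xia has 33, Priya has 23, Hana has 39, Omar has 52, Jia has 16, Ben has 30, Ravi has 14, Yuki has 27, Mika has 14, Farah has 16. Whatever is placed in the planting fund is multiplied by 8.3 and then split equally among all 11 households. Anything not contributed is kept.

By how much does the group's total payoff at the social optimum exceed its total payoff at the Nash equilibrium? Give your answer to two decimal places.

2153.50 tokens

The private return per contributed unit is 8.3/11 = 0.7545 < 1 for every player regardless of endowment, so the Nash equilibrium is zero contribution and the group total is Σ E_j = 31 + 33 + 23 + 39 + 52 + 16 + 30 + 14 + 27 + 14 + 16 = 295.
Each contributed unit returns 8.300 to the group, so the social optimum is full contribution by everyone: group total = 8.300 × 295 = 2448.50.
Efficiency loss = (8.300 − 1) × 295 = 2153.50.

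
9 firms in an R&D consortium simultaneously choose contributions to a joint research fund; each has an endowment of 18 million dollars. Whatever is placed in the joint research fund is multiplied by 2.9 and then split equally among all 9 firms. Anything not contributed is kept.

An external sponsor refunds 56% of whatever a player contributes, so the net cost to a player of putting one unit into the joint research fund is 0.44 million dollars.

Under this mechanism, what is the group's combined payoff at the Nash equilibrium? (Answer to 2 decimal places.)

162.00 million dollars

The effective private return is (2.9/9) / 0.44 = 0.7323, which is still under 1, so the mechanism doesn't change anyone's dominant strategy: zero contribution.
At the Nash equilibrium no one contributes; group total payoff = 9 × 18 = 162.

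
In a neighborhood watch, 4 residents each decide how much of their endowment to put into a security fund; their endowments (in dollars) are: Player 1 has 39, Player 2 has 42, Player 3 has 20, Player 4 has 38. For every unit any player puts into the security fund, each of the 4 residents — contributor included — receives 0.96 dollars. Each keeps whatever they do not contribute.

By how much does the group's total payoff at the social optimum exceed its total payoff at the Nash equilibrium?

The private return per contributed unit is 0.96 < 1 for everyone, so the Nash equilibrium is zero contribution and the group total is Σ E_j = 39 + 42 + 20 + 38 = 139.
Each contributed unit returns 3.840 to the group, so the social optimum is full contribution by everyone: group total = 3.840 × 139 = 533.76.
Efficiency loss = (3.840 − 1) × 139 = 394.76.

394.76 dollars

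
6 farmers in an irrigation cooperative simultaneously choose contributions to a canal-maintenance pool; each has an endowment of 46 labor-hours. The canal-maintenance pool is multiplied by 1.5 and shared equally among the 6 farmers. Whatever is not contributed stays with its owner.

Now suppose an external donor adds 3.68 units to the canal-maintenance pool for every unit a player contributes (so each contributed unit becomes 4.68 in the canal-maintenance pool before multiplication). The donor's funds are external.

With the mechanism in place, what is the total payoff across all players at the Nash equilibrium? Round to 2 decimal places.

1937.52 labor-hours

The effective private return per unit is now 1.5 × 4.68 / 6 = 1.1700 > 1, so every player's dominant strategy flips to full contribution.
So the Nash equilibrium is full contribution by all 6; the group earns 1.5 × 4.68 × 276 = 1937.52.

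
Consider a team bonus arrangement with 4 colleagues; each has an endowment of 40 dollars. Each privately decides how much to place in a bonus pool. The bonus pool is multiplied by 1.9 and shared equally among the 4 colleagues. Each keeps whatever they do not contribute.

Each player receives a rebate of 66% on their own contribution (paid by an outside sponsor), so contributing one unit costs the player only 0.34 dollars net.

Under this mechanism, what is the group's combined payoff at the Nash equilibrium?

With the mechanism, a contributed unit returns (1.9/4) / 0.34 = 1.3971 per unit of net cost to the contributor — now above 1 — so contributing fully is weakly dominant for every player.
At the Nash equilibrium everyone contributes 40. Group total payoff = 4 × (40 × 0.66 + 1.9 × 40) = 409.60.

409.60 dollars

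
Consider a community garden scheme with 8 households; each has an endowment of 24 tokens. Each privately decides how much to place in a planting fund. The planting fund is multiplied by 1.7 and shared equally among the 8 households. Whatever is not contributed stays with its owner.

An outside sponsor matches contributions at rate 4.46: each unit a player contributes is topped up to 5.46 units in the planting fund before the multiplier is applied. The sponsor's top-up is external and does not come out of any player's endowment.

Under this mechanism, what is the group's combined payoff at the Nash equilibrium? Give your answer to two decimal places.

1782.14 tokens

The effective private return per unit is now 1.7 × 5.46 / 8 = 1.1603 > 1, so every player's dominant strategy flips to full contribution.
At the Nash equilibrium everyone contributes 24. Group total payoff = 1.7 × 5.46 × 192 = 1782.14.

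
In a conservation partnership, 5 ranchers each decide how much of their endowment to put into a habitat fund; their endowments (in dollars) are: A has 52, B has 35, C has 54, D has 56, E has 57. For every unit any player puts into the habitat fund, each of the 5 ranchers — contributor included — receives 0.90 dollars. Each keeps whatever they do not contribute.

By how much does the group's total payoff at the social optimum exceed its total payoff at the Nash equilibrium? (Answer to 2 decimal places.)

The private return per contributed unit is 0.90 < 1 for everyone, so the Nash equilibrium is zero contribution and the group total is Σ E_j = 52 + 35 + 54 + 56 + 57 = 254.
Each contributed unit returns 4.500 to the group, so the social optimum is full contribution by everyone: group total = 4.500 × 254 = 1143.00.
Efficiency loss = (4.500 − 1) × 254 = 889.00.

889.00 dollars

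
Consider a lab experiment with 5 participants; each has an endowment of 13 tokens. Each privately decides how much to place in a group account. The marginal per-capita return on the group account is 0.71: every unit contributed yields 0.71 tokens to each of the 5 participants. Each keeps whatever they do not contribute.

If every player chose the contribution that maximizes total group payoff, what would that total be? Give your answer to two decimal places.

Each contributed unit returns 3.550 to the group as a whole (0.71 to each of 5 players), which exceeds 1, so the social optimum is full contribution: group total = 3.550 × 65 = 230.75.

230.75 tokens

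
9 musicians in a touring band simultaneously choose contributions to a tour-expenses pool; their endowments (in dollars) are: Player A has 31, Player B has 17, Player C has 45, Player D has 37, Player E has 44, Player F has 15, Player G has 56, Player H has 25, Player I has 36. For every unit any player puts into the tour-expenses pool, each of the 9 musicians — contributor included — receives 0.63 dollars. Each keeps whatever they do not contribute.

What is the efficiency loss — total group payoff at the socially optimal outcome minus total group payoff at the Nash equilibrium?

1429.02 dollars

The private return per contributed unit is 0.63 < 1 for everyone, so the Nash equilibrium is zero contribution and the group total is Σ E_j = 31 + 17 + 45 + 37 + 44 + 15 + 56 + 25 + 36 = 306.
Each contributed unit returns 5.670 to the group, so the social optimum is full contribution by everyone: group total = 5.670 × 306 = 1735.02.
Efficiency loss = (5.670 − 1) × 306 = 1429.02.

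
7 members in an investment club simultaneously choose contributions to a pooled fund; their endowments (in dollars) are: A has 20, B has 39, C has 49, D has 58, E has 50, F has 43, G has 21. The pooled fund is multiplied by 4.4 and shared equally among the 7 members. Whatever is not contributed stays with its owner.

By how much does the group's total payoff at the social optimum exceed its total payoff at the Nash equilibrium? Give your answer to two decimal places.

The private return per contributed unit is 4.4/7 = 0.6286 < 1 for every player regardless of endowment, so the Nash equilibrium is zero contribution and the group total is Σ E_j = 20 + 39 + 49 + 58 + 50 + 43 + 21 = 280.
Each contributed unit returns 4.400 to the group, so the social optimum is full contribution by everyone: group total = 4.400 × 280 = 1232.00.
Efficiency loss = (4.400 − 1) × 280 = 952.00.

952.00 dollars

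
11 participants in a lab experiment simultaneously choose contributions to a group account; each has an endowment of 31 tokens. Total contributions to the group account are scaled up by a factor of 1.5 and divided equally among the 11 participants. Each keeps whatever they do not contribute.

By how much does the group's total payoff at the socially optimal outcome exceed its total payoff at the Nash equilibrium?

170.50 tokens

Each contributed unit returns 1.5/11 = 0.1364 to its contributor — below 1 — so contributing 0 is dominant for every player. At the Nash equilibrium everyone keeps their 31, and the group total is 11 × 31 = 341.
Each contributed unit returns 1.500 to the group as a whole (0.1364 to each of 11 players), which exceeds 1, so the social optimum is full contribution: group total = 1.500 × 341 = 511.50.
Efficiency loss = 511.50 − 341 = 170.50.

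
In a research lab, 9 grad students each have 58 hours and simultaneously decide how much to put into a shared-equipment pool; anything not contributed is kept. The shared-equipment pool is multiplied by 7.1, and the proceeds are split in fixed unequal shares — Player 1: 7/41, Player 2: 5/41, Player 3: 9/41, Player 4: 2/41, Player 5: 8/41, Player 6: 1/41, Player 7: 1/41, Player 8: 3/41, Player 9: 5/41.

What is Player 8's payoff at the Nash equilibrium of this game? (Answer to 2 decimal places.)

148.40 hours

Each unit j contributes comes back to j as 7.1 × (j's share), so j prefers to contribute only if that share exceeds 1/7.1 = 0.1408; otherwise keeping the unit dominates.
Player 1, Player 3 and Player 5 are above the threshold, contributing 58 each; the remaining 6 contribute 0. Total contributed: 174.
Player 8 keeps 58 and receives 7.1 × 174 × 3/41 = 90.40 from the shared-equipment pool, for a payoff of 148.40.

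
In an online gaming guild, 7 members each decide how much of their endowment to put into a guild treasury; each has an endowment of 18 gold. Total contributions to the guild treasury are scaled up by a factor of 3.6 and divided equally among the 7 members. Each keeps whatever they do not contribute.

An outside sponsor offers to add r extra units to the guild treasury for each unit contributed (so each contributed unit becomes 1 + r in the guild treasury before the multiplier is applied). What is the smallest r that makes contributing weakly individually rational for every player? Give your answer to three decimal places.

With matching at rate r, one contributed unit becomes (1 + r) in the guild treasury and returns 3.6 × (1 + r) / 7 to the contributor.
Setting this equal to 1: 1 + r = 7/3.6 = 1.9444.
So the minimum matching rate is r = 1.9444 − 1 = 0.944.

0.944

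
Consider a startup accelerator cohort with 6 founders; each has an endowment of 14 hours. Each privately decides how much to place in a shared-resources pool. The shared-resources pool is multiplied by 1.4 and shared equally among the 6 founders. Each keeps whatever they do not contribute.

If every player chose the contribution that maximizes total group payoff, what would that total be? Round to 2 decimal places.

Each contributed unit returns 1.400 to the group as a whole (0.2333 to each of 6 players), which exceeds 1, so the social optimum is full contribution: group total = 1.400 × 84 = 117.60.

117.60 hours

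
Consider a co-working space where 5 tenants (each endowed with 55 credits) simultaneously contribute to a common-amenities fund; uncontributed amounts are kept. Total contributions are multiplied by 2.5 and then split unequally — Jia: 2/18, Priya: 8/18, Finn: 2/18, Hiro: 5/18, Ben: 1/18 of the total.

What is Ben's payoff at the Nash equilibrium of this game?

62.64 credits

Each unit j contributes comes back to j as 2.5 × (j's share), so j prefers to contribute only if that share exceeds 1/2.5 = 0.4000; otherwise keeping the unit dominates.
The only share above 0.4000 is Priya's 8/18, contributing 55; the remaining 4 contribute 0. Total contributed: 55.
Ben keeps 55 and receives 2.5 × 55 × 1/18 = 7.64 from the common-amenities fund, for a payoff of 62.64.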